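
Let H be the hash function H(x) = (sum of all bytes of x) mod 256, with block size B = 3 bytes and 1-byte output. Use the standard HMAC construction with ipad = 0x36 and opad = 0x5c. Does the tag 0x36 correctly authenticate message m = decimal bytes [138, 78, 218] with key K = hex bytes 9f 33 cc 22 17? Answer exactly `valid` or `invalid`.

invalid

Key hex bytes 9f 33 cc 22 17 is 5 bytes > B = 3, so hash it first: H(key) = d7, then zero-pad to 3 bytes: K' = d7 00 00.
K' ⊕ ipad = e1 36 36; K' ⊕ opad = 8b 5c 5c.
Inner hash: sum = 225+54+54+138+78+218 = 767; mod 256 = 255 → ff.
Outer hash (recomputed tag): sum = 139+92+92+255 = 578; mod 256 = 66 → 42.
Recomputed tag = 42; claimed = 36 → mismatch.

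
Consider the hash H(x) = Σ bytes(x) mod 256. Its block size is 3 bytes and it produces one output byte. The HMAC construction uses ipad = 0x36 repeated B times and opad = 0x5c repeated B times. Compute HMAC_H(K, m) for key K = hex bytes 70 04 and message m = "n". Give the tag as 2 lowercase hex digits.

Key hex bytes 70 04 is 2 bytes ≤ B = 3; zero-pad to 3 bytes: K' = 70 04 00.
K' ⊕ ipad = 46 32 36.  K' ⊕ opad = 2c 58 5c.
Inner input = (K'⊕ipad) ∥ m = 46 32 36 ∥ 6e.
Inner hash: sum = 70+50+54+110 = 284; mod 256 = 28 → 1c.
Outer input = (K'⊕opad) ∥ inner = 2c 58 5c ∥ 1c.
Outer hash (tag): sum = 44+88+92+28 = 252 → fc.

fc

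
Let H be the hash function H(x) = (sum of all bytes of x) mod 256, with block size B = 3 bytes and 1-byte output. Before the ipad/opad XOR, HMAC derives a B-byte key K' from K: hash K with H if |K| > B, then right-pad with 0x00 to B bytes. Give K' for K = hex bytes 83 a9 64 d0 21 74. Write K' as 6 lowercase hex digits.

f50000

|K| = 6 > B = 3, so first hash the key.
H(K): sum = 131+169+100+208+33+116 = 757; mod 256 = 245 → f5.
Zero-pad H(K) = f5 to 3 bytes: K' = f5 00 00.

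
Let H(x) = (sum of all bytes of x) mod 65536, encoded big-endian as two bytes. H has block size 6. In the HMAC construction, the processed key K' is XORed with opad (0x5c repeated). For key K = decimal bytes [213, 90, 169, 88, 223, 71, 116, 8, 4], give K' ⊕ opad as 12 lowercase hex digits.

Key decimal bytes [213, 90, 169, 88, 223, 71, 116, 8, 4] = d5 5a a9 58 df 47 74 08 04 is 9 bytes > B = 6, so hash it first: H(key) = 03 d6, then zero-pad to 6 bytes: K' = 03 d6 00 00 00 00.
XOR each byte with 0x5c: 03⊕5c=5f, d6⊕5c=8a, 00⊕5c=5c, 00⊕5c=5c, 00⊕5c=5c, 00⊕5c=5c.

5f8a5c5c5c5c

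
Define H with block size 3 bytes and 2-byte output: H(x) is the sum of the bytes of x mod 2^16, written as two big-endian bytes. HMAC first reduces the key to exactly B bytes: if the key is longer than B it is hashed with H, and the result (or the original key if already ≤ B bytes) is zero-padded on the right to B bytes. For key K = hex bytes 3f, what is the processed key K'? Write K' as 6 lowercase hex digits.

Key hex bytes 3f is 1 byte ≤ B = 3; zero-pad to 3 bytes: K' = 3f 00 00.

3f0000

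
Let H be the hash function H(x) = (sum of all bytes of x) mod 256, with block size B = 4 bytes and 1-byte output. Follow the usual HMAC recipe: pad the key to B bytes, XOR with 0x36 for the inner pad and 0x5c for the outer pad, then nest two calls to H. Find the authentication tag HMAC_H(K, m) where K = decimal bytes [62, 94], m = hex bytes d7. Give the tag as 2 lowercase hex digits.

cf

Key decimal bytes [62, 94] = 3e 5e is 2 bytes ≤ B = 4; zero-pad to 4 bytes: K' = 3e 5e 00 00.
K' ⊕ ipad = 08 68 36 36.  K' ⊕ opad = 62 02 5c 5c.
Inner input = (K'⊕ipad) ∥ m = 08 68 36 36 ∥ d7.
Inner hash: sum = 8+104+54+54+215 = 435; mod 256 = 179 → b3.
Outer input = (K'⊕opad) ∥ inner = 62 02 5c 5c ∥ b3.
Outer hash (tag): sum = 98+2+92+92+179 = 463; mod 256 = 207 → cf.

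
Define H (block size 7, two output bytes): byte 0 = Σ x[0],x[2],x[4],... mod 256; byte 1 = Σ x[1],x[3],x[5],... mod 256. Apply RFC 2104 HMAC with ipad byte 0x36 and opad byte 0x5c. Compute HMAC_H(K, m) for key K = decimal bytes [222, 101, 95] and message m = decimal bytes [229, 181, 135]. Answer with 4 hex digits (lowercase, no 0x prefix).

Key decimal bytes [222, 101, 95] = de 65 5f is 3 bytes ≤ B = 7; zero-pad to 7 bytes: K' = de 65 5f 00 00 00 00.
K' ⊕ ipad = e8 53 69 36 36 36 36.  K' ⊕ opad = 82 39 03 5c 5c 5c 5c.
Inner input = (K'⊕ipad) ∥ m = e8 53 69 36 36 36 36 ∥ e5 b5 87.
Inner hash: even-index sum = 626 mod 256 = 114; odd-index sum = 555 mod 256 = 43 → 72 2b.
Outer input = (K'⊕opad) ∥ inner = 82 39 03 5c 5c 5c 5c ∥ 72 2b.
Outer hash (tag): even-index sum = 360 mod 256 = 104; odd-index sum = 355 mod 256 = 99 → 68 63.

6863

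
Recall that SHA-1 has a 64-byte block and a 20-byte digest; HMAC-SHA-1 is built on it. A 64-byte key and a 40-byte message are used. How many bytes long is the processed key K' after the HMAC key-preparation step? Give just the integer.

64

Key is 64 ≤ 64 bytes, zero-padded: |K'| = 64.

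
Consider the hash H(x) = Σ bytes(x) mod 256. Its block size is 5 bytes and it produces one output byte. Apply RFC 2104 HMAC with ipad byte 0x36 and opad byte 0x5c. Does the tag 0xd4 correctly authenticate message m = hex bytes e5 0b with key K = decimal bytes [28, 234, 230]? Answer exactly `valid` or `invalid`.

invalid

Key decimal bytes [28, 234, 230] = 1c ea e6 is 3 bytes ≤ B = 5; zero-pad to 5 bytes: K' = 1c ea e6 00 00.
K' ⊕ ipad = 2a dc d0 36 36; K' ⊕ opad = 40 b6 ba 5c 5c.
Inner hash: sum = 42+220+208+54+54+229+11 = 818; mod 256 = 50 → 32.
Outer hash (recomputed tag): sum = 64+182+186+92+92+50 = 666; mod 256 = 154 → 9a.
Recomputed tag = 9a; claimed = d4 → mismatch.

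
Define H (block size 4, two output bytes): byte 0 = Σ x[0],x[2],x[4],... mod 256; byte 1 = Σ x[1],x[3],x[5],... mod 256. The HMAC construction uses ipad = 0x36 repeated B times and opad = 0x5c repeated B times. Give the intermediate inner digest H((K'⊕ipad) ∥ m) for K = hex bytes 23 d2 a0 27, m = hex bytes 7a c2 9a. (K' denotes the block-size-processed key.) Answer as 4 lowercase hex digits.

bfb7

Key hex bytes 23 d2 a0 27 is exactly B = 4 bytes: K' = 23 d2 a0 27.
K' ⊕ ipad = 15 e4 96 11.
Inner input = 15 e4 96 11 ∥ 7a c2 9a.
Inner hash: even-index sum = 447 mod 256 = 191; odd-index sum = 439 mod 256 = 183 → bf b7.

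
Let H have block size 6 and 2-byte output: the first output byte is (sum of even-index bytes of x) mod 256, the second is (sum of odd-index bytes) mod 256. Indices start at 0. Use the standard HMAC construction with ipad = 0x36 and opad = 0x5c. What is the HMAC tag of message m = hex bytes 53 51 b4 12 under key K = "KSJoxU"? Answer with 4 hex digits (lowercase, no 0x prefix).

9fcf

Key "KSJoxU" = 4b 53 4a 6f 78 55 is exactly B = 6 bytes: K' = 4b 53 4a 6f 78 55.
K' ⊕ ipad = 7d 65 7c 59 4e 63.  K' ⊕ opad = 17 0f 16 33 24 09.
Inner input = (K'⊕ipad) ∥ m = 7d 65 7c 59 4e 63 ∥ 53 51 b4 12.
Inner hash: even-index sum = 590 mod 256 = 78; odd-index sum = 388 mod 256 = 132 → 4e 84.
Outer input = (K'⊕opad) ∥ inner = 17 0f 16 33 24 09 ∥ 4e 84.
Outer hash (tag): even-index sum = 159 mod 256 = 159; odd-index sum = 207 mod 256 = 207 → 9f cf.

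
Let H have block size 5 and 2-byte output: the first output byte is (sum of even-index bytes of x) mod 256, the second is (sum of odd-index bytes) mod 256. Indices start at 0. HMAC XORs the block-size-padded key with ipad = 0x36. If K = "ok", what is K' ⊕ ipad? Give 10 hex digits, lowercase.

Key "ok" = 6f 6b is 2 bytes ≤ B = 5; zero-pad to 5 bytes: K' = 6f 6b 00 00 00.
XOR each byte with 0x36: 6f⊕36=59, 6b⊕36=5d, 00⊕36=36, 00⊕36=36, 00⊕36=36.

595d363636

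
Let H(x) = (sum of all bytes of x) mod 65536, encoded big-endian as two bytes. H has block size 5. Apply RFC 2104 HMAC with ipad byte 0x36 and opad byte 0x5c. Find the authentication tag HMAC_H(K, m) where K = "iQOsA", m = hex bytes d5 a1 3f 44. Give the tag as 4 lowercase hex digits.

Key "iQOsA" = 69 51 4f 73 41 is exactly B = 5 bytes: K' = 69 51 4f 73 41.
K' ⊕ ipad = 5f 67 79 45 77.  K' ⊕ opad = 35 0d 13 2f 1d.
Inner input = (K'⊕ipad) ∥ m = 5f 67 79 45 77 ∥ d5 a1 3f 44.
Inner hash: sum = 95+103+121+69+119+213+161+63+68 = 1012 → 03 f4.
Outer input = (K'⊕opad) ∥ inner = 35 0d 13 2f 1d ∥ 03 f4.
Outer hash (tag): sum = 53+13+19+47+29+3+244 = 408 → 01 98.

0198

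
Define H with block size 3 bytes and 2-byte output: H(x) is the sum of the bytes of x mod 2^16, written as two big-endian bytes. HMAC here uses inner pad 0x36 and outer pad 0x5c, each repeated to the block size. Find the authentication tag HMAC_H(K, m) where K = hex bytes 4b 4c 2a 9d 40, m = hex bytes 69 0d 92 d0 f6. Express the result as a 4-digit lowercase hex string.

0261

Key hex bytes 4b 4c 2a 9d 40 is 5 bytes > B = 3, so hash it first: H(key) = 01 9e, then zero-pad to 3 bytes: K' = 01 9e 00.
K' ⊕ ipad = 37 a8 36.  K' ⊕ opad = 5d c2 5c.
Inner input = (K'⊕ipad) ∥ m = 37 a8 36 ∥ 69 0d 92 d0 f6.
Inner hash: sum = 55+168+54+105+13+146+208+246 = 995 → 03 e3.
Outer input = (K'⊕opad) ∥ inner = 5d c2 5c ∥ 03 e3.
Outer hash (tag): sum = 93+194+92+3+227 = 609 → 02 61.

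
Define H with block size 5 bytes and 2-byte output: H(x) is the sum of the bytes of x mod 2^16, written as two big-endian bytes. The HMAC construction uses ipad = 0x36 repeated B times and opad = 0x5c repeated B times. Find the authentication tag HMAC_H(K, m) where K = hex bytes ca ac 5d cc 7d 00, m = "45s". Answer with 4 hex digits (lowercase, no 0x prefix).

Key hex bytes ca ac 5d cc 7d 00 is 6 bytes > B = 5, so hash it first: H(key) = 03 1c, then zero-pad to 5 bytes: K' = 03 1c 00 00 00.
K' ⊕ ipad = 35 2a 36 36 36.  K' ⊕ opad = 5f 40 5c 5c 5c.
Inner input = (K'⊕ipad) ∥ m = 35 2a 36 36 36 ∥ 34 35 73.
Inner hash: sum = 53+42+54+54+54+52+53+115 = 477 → 01 dd.
Outer input = (K'⊕opad) ∥ inner = 5f 40 5c 5c 5c ∥ 01 dd.
Outer hash (tag): sum = 95+64+92+92+92+1+221 = 657 → 02 91.

0291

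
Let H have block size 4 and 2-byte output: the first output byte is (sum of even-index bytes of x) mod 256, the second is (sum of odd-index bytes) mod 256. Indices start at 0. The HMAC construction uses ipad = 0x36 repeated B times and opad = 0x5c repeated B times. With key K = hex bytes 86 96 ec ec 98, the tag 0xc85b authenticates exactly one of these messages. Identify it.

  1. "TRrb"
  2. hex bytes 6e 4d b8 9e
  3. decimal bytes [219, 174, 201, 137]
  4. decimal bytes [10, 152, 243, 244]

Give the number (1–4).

Key hex bytes 86 96 ec ec 98 is 5 bytes > B = 4, so hash it first: H(key) = 0a 82, then zero-pad to 4 bytes: K' = 0a 82 00 00.
K' ⊕ ipad = 3c b4 36 36; K' ⊕ opad = 56 de 5c 5c.
m1: inner = H(3c b4 36 36 54 52 72 62) = 38 9e; tag = H(56 de 5c 5c 38 9e) = ead8
m2: inner = H(3c b4 36 36 6e 4d b8 9e) = 98 d5; tag = H(56 de 5c 5c 98 d5) = 4a0f
m3: inner = H(3c b4 36 36 db ae c9 89) = 16 21; tag = H(56 de 5c 5c 16 21) = c85b ← matches
m4: inner = H(3c b4 36 36 0a 98 f3 f4) = 6f 76; tag = H(56 de 5c 5c 6f 76) = 21b0

3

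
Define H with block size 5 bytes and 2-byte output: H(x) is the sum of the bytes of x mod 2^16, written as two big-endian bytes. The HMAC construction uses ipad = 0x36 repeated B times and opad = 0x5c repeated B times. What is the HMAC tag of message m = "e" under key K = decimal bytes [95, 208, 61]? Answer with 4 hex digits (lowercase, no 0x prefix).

Key decimal bytes [95, 208, 61] = 5f d0 3d is 3 bytes ≤ B = 5; zero-pad to 5 bytes: K' = 5f d0 3d 00 00.
K' ⊕ ipad = 69 e6 0b 36 36.  K' ⊕ opad = 03 8c 61 5c 5c.
Inner input = (K'⊕ipad) ∥ m = 69 e6 0b 36 36 ∥ 65.
Inner hash: sum = 105+230+11+54+54+101 = 555 → 02 2b.
Outer input = (K'⊕opad) ∥ inner = 03 8c 61 5c 5c ∥ 02 2b.
Outer hash (tag): sum = 3+140+97+92+92+2+43 = 469 → 01 d5.

01d5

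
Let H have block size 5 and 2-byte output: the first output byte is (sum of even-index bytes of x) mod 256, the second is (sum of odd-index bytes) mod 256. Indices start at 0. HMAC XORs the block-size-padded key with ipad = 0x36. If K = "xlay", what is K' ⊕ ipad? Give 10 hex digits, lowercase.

Key "xlay" = 78 6c 61 79 is 4 bytes ≤ B = 5; zero-pad to 5 bytes: K' = 78 6c 61 79 00.
XOR each byte with 0x36: 78⊕36=4e, 6c⊕36=5a, 61⊕36=57, 79⊕36=4f, 00⊕36=36.

4e5a574f36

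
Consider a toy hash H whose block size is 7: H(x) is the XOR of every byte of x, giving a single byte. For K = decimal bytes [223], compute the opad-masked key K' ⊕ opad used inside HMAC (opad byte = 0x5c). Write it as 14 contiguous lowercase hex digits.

835c5c5c5c5c5c

Key decimal bytes [223] = df is 1 byte ≤ B = 7; zero-pad to 7 bytes: K' = df 00 00 00 00 00 00.
XOR each byte with 0x5c: df⊕5c=83, 00⊕5c=5c, 00⊕5c=5c, 00⊕5c=5c, 00⊕5c=5c, 00⊕5c=5c, 00⊕5c=5c.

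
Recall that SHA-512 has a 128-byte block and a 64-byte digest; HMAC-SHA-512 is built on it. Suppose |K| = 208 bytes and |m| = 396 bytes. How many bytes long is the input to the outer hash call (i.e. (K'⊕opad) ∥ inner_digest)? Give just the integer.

192

Key is 208 > 128 bytes, so it is hashed to 64 bytes then zero-padded to 128: |K'| = 128.
Outer input = (K'⊕opad) ∥ H(inner) → 128 + 64 = 192 bytes.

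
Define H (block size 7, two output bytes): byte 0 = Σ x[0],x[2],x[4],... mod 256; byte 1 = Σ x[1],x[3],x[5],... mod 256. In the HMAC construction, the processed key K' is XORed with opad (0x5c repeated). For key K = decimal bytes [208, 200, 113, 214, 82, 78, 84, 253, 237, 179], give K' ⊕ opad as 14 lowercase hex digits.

88c05c5c5c5c5c

Key decimal bytes [208, 200, 113, 214, 82, 78, 84, 253, 237, 179] = d0 c8 71 d6 52 4e 54 fd ed b3 is 10 bytes > B = 7, so hash it first: H(key) = d4 9c, then zero-pad to 7 bytes: K' = d4 9c 00 00 00 00 00.
XOR each byte with 0x5c: d4⊕5c=88, 9c⊕5c=c0, 00⊕5c=5c, 00⊕5c=5c, 00⊕5c=5c, 00⊕5c=5c, 00⊕5c=5c.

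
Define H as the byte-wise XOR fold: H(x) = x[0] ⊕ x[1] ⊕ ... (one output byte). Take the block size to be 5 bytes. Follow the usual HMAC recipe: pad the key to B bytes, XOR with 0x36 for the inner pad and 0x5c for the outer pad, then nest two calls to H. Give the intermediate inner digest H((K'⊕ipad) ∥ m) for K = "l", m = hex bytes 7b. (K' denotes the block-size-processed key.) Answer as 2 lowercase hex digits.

Key "l" = 6c is 1 byte ≤ B = 5; zero-pad to 5 bytes: K' = 6c 00 00 00 00.
K' ⊕ ipad = 5a 36 36 36 36.
Inner input = 5a 36 36 36 36 ∥ 7b.
Inner hash: XOR 5a⊕36⊕36⊕36⊕36⊕7b = 21.

21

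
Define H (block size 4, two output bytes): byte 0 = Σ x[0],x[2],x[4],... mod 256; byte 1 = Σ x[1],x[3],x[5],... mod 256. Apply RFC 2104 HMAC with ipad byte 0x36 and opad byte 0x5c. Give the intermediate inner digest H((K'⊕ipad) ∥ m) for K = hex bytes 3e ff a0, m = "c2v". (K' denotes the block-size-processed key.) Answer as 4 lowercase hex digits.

Key hex bytes 3e ff a0 is 3 bytes ≤ B = 4; zero-pad to 4 bytes: K' = 3e ff a0 00.
K' ⊕ ipad = 08 c9 96 36.
Inner input = 08 c9 96 36 ∥ 63 32 76.
Inner hash: even-index sum = 375 mod 256 = 119; odd-index sum = 305 mod 256 = 49 → 77 31.

7731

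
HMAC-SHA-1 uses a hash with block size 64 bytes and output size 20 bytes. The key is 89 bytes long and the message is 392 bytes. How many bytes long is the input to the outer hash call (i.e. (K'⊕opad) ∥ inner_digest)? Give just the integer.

Key is 89 > 64 bytes, so it is hashed to 20 bytes then zero-padded to 64: |K'| = 64.
Outer input = (K'⊕opad) ∥ H(inner) → 64 + 20 = 84 bytes.

84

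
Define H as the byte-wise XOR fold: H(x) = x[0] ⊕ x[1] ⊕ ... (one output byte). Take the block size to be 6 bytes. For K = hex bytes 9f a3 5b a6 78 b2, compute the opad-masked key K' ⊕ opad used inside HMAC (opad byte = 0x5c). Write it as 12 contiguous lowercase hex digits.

Key hex bytes 9f a3 5b a6 78 b2 is exactly B = 6 bytes: K' = 9f a3 5b a6 78 b2.
XOR each byte with 0x5c: 9f⊕5c=c3, a3⊕5c=ff, 5b⊕5c=07, a6⊕5c=fa, 78⊕5c=24, b2⊕5c=ee.

c3ff07fa24ee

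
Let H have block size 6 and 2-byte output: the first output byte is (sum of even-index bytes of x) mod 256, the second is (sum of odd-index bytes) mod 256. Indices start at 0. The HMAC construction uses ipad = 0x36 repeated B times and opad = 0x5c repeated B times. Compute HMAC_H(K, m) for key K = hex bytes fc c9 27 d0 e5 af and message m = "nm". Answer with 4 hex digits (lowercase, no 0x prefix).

f0ff

Key hex bytes fc c9 27 d0 e5 af is exactly B = 6 bytes: K' = fc c9 27 d0 e5 af.
K' ⊕ ipad = ca ff 11 e6 d3 99.  K' ⊕ opad = a0 95 7b 8c b9 f3.
Inner input = (K'⊕ipad) ∥ m = ca ff 11 e6 d3 99 ∥ 6e 6d.
Inner hash: even-index sum = 540 mod 256 = 28; odd-index sum = 747 mod 256 = 235 → 1c eb.
Outer input = (K'⊕opad) ∥ inner = a0 95 7b 8c b9 f3 ∥ 1c eb.
Outer hash (tag): even-index sum = 496 mod 256 = 240; odd-index sum = 767 mod 256 = 255 → f0 ff.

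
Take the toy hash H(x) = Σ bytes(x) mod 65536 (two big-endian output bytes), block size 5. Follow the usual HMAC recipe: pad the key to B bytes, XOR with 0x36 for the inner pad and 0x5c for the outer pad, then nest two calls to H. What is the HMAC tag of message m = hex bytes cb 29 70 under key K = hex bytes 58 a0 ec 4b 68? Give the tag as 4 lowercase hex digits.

Key hex bytes 58 a0 ec 4b 68 is exactly B = 5 bytes: K' = 58 a0 ec 4b 68.
K' ⊕ ipad = 6e 96 da 7d 5e.  K' ⊕ opad = 04 fc b0 17 34.
Inner input = (K'⊕ipad) ∥ m = 6e 96 da 7d 5e ∥ cb 29 70.
Inner hash: sum = 110+150+218+125+94+203+41+112 = 1053 → 04 1d.
Outer input = (K'⊕opad) ∥ inner = 04 fc b0 17 34 ∥ 04 1d.
Outer hash (tag): sum = 4+252+176+23+52+4+29 = 540 → 02 1c.

021c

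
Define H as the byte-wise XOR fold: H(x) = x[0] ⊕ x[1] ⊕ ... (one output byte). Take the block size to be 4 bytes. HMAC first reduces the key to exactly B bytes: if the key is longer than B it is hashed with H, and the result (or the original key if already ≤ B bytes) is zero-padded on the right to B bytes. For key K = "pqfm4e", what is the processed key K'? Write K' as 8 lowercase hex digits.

5b000000

|K| = 6 > B = 4, so first hash the key.
H(K): XOR 70⊕71⊕66⊕6d⊕34⊕65 = 5b.
Zero-pad H(K) = 5b to 4 bytes: K' = 5b 00 00 00.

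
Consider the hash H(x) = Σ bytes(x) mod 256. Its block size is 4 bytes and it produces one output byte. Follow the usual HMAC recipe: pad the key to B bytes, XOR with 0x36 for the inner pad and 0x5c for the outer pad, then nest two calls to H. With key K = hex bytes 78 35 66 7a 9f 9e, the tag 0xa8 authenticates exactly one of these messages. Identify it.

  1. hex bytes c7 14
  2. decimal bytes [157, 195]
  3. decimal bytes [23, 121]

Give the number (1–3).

Key hex bytes 78 35 66 7a 9f 9e is 6 bytes > B = 4, so hash it first: H(key) = ca, then zero-pad to 4 bytes: K' = ca 00 00 00.
K' ⊕ ipad = fc 36 36 36; K' ⊕ opad = 96 5c 5c 5c.
m1: inner = H(fc 36 36 36 c7 14) = 79; tag = H(96 5c 5c 5c 79) = 23
m2: inner = H(fc 36 36 36 9d c3) = fe; tag = H(96 5c 5c 5c fe) = a8 ← matches
m3: inner = H(fc 36 36 36 17 79) = 2e; tag = H(96 5c 5c 5c 2e) = d8

2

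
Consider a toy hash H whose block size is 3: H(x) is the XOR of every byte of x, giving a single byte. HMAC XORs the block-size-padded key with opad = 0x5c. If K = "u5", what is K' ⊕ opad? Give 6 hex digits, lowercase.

Key "u5" = 75 35 is 2 bytes ≤ B = 3; zero-pad to 3 bytes: K' = 75 35 00.
XOR each byte with 0x5c: 75⊕5c=29, 35⊕5c=69, 00⊕5c=5c.

29695c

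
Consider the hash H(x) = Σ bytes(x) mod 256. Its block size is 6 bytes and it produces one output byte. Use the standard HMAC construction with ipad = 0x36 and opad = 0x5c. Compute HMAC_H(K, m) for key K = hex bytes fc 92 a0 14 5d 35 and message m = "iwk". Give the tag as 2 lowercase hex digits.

Key hex bytes fc 92 a0 14 5d 35 is exactly B = 6 bytes: K' = fc 92 a0 14 5d 35.
K' ⊕ ipad = ca a4 96 22 6b 03.  K' ⊕ opad = a0 ce fc 48 01 69.
Inner input = (K'⊕ipad) ∥ m = ca a4 96 22 6b 03 ∥ 69 77 6b.
Inner hash: sum = 202+164+150+34+107+3+105+119+107 = 991; mod 256 = 223 → df.
Outer input = (K'⊕opad) ∥ inner = a0 ce fc 48 01 69 ∥ df.
Outer hash (tag): sum = 160+206+252+72+1+105+223 = 1019; mod 256 = 251 → fb.

fb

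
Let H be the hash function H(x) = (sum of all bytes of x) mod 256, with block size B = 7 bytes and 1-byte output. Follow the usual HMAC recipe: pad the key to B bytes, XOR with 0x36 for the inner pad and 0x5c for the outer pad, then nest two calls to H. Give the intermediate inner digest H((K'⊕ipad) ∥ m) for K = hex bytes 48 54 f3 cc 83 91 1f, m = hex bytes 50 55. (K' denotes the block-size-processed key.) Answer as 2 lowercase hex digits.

Key hex bytes 48 54 f3 cc 83 91 1f is exactly B = 7 bytes: K' = 48 54 f3 cc 83 91 1f.
K' ⊕ ipad = 7e 62 c5 fa b5 a7 29.
Inner input = 7e 62 c5 fa b5 a7 29 ∥ 50 55.
Inner hash: sum = 126+98+197+250+181+167+41+80+85 = 1225; mod 256 = 201 → c9.

c9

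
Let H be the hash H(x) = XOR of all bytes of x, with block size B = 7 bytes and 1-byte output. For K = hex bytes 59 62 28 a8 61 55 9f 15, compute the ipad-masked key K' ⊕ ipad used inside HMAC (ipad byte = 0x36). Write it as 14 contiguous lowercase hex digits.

Key hex bytes 59 62 28 a8 61 55 9f 15 is 8 bytes > B = 7, so hash it first: H(key) = 05, then zero-pad to 7 bytes: K' = 05 00 00 00 00 00 00.
XOR each byte with 0x36: 05⊕36=33, 00⊕36=36, 00⊕36=36, 00⊕36=36, 00⊕36=36, 00⊕36=36, 00⊕36=36.

33363636363636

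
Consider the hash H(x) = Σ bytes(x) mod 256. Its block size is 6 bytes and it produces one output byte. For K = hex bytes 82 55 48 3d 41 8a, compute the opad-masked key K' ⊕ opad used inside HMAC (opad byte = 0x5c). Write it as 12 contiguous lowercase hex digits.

de0914611dd6

Key hex bytes 82 55 48 3d 41 8a is exactly B = 6 bytes: K' = 82 55 48 3d 41 8a.
XOR each byte with 0x5c: 82⊕5c=de, 55⊕5c=09, 48⊕5c=14, 3d⊕5c=61, 41⊕5c=1d, 8a⊕5c=d6.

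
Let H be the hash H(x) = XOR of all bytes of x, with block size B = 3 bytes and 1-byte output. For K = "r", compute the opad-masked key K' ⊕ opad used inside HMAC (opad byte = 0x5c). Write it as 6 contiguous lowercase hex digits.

2e5c5c

Key "r" = 72 is 1 byte ≤ B = 3; zero-pad to 3 bytes: K' = 72 00 00.
XOR each byte with 0x5c: 72⊕5c=2e, 00⊕5c=5c, 00⊕5c=5c.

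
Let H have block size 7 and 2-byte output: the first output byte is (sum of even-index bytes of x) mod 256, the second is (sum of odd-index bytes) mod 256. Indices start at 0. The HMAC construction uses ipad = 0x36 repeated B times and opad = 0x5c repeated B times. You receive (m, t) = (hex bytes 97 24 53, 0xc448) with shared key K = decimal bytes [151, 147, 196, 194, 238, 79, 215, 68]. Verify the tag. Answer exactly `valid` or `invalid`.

valid

Key decimal bytes [151, 147, 196, 194, 238, 79, 215, 68] = 97 93 c4 c2 ee 4f d7 44 is 8 bytes > B = 7, so hash it first: H(key) = 20 e8, then zero-pad to 7 bytes: K' = 20 e8 00 00 00 00 00.
K' ⊕ ipad = 16 de 36 36 36 36 36; K' ⊕ opad = 7c b4 5c 5c 5c 5c 5c.
Inner hash: even-index sum = 220 mod 256 = 220; odd-index sum = 564 mod 256 = 52 → dc 34.
Outer hash (recomputed tag): even-index sum = 452 mod 256 = 196; odd-index sum = 584 mod 256 = 72 → c4 48.
Recomputed tag = c448; claimed = c448 → match.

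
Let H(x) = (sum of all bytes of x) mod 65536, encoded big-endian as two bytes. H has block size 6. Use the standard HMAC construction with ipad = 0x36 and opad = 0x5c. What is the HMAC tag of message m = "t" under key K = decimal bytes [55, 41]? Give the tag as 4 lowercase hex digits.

02bd

Key decimal bytes [55, 41] = 37 29 is 2 bytes ≤ B = 6; zero-pad to 6 bytes: K' = 37 29 00 00 00 00.
K' ⊕ ipad = 01 1f 36 36 36 36.  K' ⊕ opad = 6b 75 5c 5c 5c 5c.
Inner input = (K'⊕ipad) ∥ m = 01 1f 36 36 36 36 ∥ 74.
Inner hash: sum = 1+31+54+54+54+54+116 = 364 → 01 6c.
Outer input = (K'⊕opad) ∥ inner = 6b 75 5c 5c 5c 5c ∥ 01 6c.
Outer hash (tag): sum = 107+117+92+92+92+92+1+108 = 701 → 02 bd.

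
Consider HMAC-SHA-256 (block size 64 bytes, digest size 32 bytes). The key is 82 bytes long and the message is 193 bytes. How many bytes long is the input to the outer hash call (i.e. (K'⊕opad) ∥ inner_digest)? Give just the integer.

Key is 82 > 64 bytes, so it is hashed to 32 bytes then zero-padded to 64: |K'| = 64.
Outer input = (K'⊕opad) ∥ H(inner) → 64 + 32 = 96 bytes.

96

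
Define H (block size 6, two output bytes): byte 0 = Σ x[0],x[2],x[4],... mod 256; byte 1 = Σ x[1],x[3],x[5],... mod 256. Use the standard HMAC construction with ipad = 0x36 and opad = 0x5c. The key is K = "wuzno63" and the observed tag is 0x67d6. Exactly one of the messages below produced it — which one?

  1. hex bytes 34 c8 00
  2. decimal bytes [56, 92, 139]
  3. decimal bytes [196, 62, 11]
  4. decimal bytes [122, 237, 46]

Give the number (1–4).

Key "wuzno63" = 77 75 7a 6e 6f 36 33 is 7 bytes > B = 6, so hash it first: H(key) = 93 19, then zero-pad to 6 bytes: K' = 93 19 00 00 00 00.
K' ⊕ ipad = a5 2f 36 36 36 36; K' ⊕ opad = cf 45 5c 5c 5c 5c.
m1: inner = H(a5 2f 36 36 36 36 34 c8 00) = 45 63; tag = H(cf 45 5c 5c 5c 5c 45 63) = cc60
m2: inner = H(a5 2f 36 36 36 36 38 5c 8b) = d4 f7; tag = H(cf 45 5c 5c 5c 5c d4 f7) = 5bf4
m3: inner = H(a5 2f 36 36 36 36 c4 3e 0b) = e0 d9; tag = H(cf 45 5c 5c 5c 5c e0 d9) = 67d6 ← matches
m4: inner = H(a5 2f 36 36 36 36 7a ed 2e) = b9 88; tag = H(cf 45 5c 5c 5c 5c b9 88) = 4085

3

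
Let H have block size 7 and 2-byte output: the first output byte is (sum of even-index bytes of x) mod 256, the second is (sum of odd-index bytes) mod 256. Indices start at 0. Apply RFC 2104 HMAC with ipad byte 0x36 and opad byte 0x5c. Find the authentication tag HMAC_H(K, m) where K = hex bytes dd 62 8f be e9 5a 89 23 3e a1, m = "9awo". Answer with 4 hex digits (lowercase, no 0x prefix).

Key hex bytes dd 62 8f be e9 5a 89 23 3e a1 is 10 bytes > B = 7, so hash it first: H(key) = 1c 3e, then zero-pad to 7 bytes: K' = 1c 3e 00 00 00 00 00.
K' ⊕ ipad = 2a 08 36 36 36 36 36.  K' ⊕ opad = 40 62 5c 5c 5c 5c 5c.
Inner input = (K'⊕ipad) ∥ m = 2a 08 36 36 36 36 36 ∥ 39 61 77 6f.
Inner hash: even-index sum = 412 mod 256 = 156; odd-index sum = 292 mod 256 = 36 → 9c 24.
Outer input = (K'⊕opad) ∥ inner = 40 62 5c 5c 5c 5c 5c ∥ 9c 24.
Outer hash (tag): even-index sum = 376 mod 256 = 120; odd-index sum = 438 mod 256 = 182 → 78 b6.

78b6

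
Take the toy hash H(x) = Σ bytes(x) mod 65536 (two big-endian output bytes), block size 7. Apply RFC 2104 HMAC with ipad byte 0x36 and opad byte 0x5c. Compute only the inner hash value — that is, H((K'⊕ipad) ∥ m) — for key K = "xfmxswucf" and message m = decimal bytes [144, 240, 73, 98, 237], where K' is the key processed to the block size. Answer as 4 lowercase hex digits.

Key "xfmxswucf" = 78 66 6d 78 73 77 75 63 66 is 9 bytes > B = 7, so hash it first: H(key) = 03 eb, then zero-pad to 7 bytes: K' = 03 eb 00 00 00 00 00.
K' ⊕ ipad = 35 dd 36 36 36 36 36.
Inner input = 35 dd 36 36 36 36 36 ∥ 90 f0 49 62 ed.
Inner hash: sum = 53+221+54+54+54+54+54+144+240+73+98+237 = 1336 → 05 38.

0538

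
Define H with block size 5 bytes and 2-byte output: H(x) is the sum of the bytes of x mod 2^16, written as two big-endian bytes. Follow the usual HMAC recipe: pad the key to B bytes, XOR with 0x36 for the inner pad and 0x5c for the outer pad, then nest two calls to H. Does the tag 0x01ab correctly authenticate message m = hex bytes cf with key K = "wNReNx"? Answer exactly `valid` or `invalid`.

Key "wNReNx" = 77 4e 52 65 4e 78 is 6 bytes > B = 5, so hash it first: H(key) = 02 42, then zero-pad to 5 bytes: K' = 02 42 00 00 00.
K' ⊕ ipad = 34 74 36 36 36; K' ⊕ opad = 5e 1e 5c 5c 5c.
Inner hash: sum = 52+116+54+54+54+207 = 537 → 02 19.
Outer hash (recomputed tag): sum = 94+30+92+92+92+2+25 = 427 → 01 ab.
Recomputed tag = 01ab; claimed = 01ab → match.

valid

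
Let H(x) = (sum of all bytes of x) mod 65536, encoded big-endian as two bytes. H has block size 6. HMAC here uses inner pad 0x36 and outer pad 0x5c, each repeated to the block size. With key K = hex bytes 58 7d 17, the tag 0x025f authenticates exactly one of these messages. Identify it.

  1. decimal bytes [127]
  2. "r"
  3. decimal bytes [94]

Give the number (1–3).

Key hex bytes 58 7d 17 is 3 bytes ≤ B = 6; zero-pad to 6 bytes: K' = 58 7d 17 00 00 00.
K' ⊕ ipad = 6e 4b 21 36 36 36; K' ⊕ opad = 04 21 4b 5c 5c 5c.
m1: inner = H(6e 4b 21 36 36 36 7f) = 01 fb; tag = H(04 21 4b 5c 5c 5c 01 fb) = 0280
m2: inner = H(6e 4b 21 36 36 36 72) = 01 ee; tag = H(04 21 4b 5c 5c 5c 01 ee) = 0273
m3: inner = H(6e 4b 21 36 36 36 5e) = 01 da; tag = H(04 21 4b 5c 5c 5c 01 da) = 025f ← matches

3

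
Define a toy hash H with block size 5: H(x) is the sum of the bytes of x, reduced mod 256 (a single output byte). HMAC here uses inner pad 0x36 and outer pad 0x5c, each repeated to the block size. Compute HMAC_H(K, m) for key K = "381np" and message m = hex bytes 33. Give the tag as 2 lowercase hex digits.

89

Key "381np" = 33 38 31 6e 70 is exactly B = 5 bytes: K' = 33 38 31 6e 70.
K' ⊕ ipad = 05 0e 07 58 46.  K' ⊕ opad = 6f 64 6d 32 2c.
Inner input = (K'⊕ipad) ∥ m = 05 0e 07 58 46 ∥ 33.
Inner hash: sum = 5+14+7+88+70+51 = 235 → eb.
Outer input = (K'⊕opad) ∥ inner = 6f 64 6d 32 2c ∥ eb.
Outer hash (tag): sum = 111+100+109+50+44+235 = 649; mod 256 = 137 → 89.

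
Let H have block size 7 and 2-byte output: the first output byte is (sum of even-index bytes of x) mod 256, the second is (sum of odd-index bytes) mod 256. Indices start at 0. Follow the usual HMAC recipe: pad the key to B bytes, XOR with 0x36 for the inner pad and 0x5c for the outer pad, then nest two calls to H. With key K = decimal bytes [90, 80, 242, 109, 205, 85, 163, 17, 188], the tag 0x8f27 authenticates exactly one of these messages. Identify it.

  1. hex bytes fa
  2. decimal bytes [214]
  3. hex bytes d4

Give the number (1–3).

2

Key decimal bytes [90, 80, 242, 109, 205, 85, 163, 17, 188] = 5a 50 f2 6d cd 55 a3 11 bc is 9 bytes > B = 7, so hash it first: H(key) = 78 23, then zero-pad to 7 bytes: K' = 78 23 00 00 00 00 00.
K' ⊕ ipad = 4e 15 36 36 36 36 36; K' ⊕ opad = 24 7f 5c 5c 5c 5c 5c.
m1: inner = H(4e 15 36 36 36 36 36 fa) = f0 7b; tag = H(24 7f 5c 5c 5c 5c 5c f0 7b) = b327
m2: inner = H(4e 15 36 36 36 36 36 d6) = f0 57; tag = H(24 7f 5c 5c 5c 5c 5c f0 57) = 8f27 ← matches
m3: inner = H(4e 15 36 36 36 36 36 d4) = f0 55; tag = H(24 7f 5c 5c 5c 5c 5c f0 55) = 8d27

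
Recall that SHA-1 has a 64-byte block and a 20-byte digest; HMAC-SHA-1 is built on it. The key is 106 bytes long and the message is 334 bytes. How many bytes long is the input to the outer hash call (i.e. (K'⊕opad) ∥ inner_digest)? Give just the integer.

84

Key is 106 > 64 bytes, so it is hashed to 20 bytes then zero-padded to 64: |K'| = 64.
Outer input = (K'⊕opad) ∥ H(inner) → 64 + 20 = 84 bytes.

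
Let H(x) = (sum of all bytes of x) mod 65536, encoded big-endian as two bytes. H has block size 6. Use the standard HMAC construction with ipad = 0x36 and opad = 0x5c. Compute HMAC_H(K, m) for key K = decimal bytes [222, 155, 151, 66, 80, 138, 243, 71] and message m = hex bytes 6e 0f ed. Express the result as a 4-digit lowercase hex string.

Key decimal bytes [222, 155, 151, 66, 80, 138, 243, 71] = de 9b 97 42 50 8a f3 47 is 8 bytes > B = 6, so hash it first: H(key) = 04 66, then zero-pad to 6 bytes: K' = 04 66 00 00 00 00.
K' ⊕ ipad = 32 50 36 36 36 36.  K' ⊕ opad = 58 3a 5c 5c 5c 5c.
Inner input = (K'⊕ipad) ∥ m = 32 50 36 36 36 36 ∥ 6e 0f ed.
Inner hash: sum = 50+80+54+54+54+54+110+15+237 = 708 → 02 c4.
Outer input = (K'⊕opad) ∥ inner = 58 3a 5c 5c 5c 5c ∥ 02 c4.
Outer hash (tag): sum = 88+58+92+92+92+92+2+196 = 712 → 02 c8.

02c8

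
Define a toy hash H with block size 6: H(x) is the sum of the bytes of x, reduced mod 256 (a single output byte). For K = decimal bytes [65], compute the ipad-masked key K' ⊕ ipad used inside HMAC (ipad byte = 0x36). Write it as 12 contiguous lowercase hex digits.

Key decimal bytes [65] = 41 is 1 byte ≤ B = 6; zero-pad to 6 bytes: K' = 41 00 00 00 00 00.
XOR each byte with 0x36: 41⊕36=77, 00⊕36=36, 00⊕36=36, 00⊕36=36, 00⊕36=36, 00⊕36=36.

773636363636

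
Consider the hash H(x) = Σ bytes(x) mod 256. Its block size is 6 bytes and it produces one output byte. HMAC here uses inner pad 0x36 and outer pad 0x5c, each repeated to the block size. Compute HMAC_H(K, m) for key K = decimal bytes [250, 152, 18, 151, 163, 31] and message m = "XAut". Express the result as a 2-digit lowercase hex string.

44

Key decimal bytes [250, 152, 18, 151, 163, 31] = fa 98 12 97 a3 1f is exactly B = 6 bytes: K' = fa 98 12 97 a3 1f.
K' ⊕ ipad = cc ae 24 a1 95 29.  K' ⊕ opad = a6 c4 4e cb ff 43.
Inner input = (K'⊕ipad) ∥ m = cc ae 24 a1 95 29 ∥ 58 41 75 74.
Inner hash: sum = 204+174+36+161+149+41+88+65+117+116 = 1151; mod 256 = 127 → 7f.
Outer input = (K'⊕opad) ∥ inner = a6 c4 4e cb ff 43 ∥ 7f.
Outer hash (tag): sum = 166+196+78+203+255+67+127 = 1092; mod 256 = 68 → 44.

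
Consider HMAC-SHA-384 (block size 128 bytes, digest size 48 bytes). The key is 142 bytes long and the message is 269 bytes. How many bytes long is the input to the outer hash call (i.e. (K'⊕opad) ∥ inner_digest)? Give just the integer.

176

Key is 142 > 128 bytes, so it is hashed to 48 bytes then zero-padded to 128: |K'| = 128.
Outer input = (K'⊕opad) ∥ H(inner) → 128 + 48 = 176 bytes.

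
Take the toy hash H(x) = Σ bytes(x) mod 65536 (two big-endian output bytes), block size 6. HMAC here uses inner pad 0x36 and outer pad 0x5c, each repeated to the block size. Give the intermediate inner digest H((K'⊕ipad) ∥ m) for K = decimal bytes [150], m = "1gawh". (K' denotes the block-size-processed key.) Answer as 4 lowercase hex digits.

0386

Key decimal bytes [150] = 96 is 1 byte ≤ B = 6; zero-pad to 6 bytes: K' = 96 00 00 00 00 00.
K' ⊕ ipad = a0 36 36 36 36 36.
Inner input = a0 36 36 36 36 36 ∥ 31 67 61 77 68.
Inner hash: sum = 160+54+54+54+54+54+49+103+97+119+104 = 902 → 03 86.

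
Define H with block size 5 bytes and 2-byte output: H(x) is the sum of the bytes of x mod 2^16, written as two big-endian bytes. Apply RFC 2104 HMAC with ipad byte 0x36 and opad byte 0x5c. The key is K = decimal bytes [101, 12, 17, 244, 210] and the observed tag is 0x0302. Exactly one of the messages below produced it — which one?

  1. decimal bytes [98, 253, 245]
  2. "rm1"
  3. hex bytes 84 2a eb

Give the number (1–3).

Key decimal bytes [101, 12, 17, 244, 210] = 65 0c 11 f4 d2 is exactly B = 5 bytes: K' = 65 0c 11 f4 d2.
K' ⊕ ipad = 53 3a 27 c2 e4; K' ⊕ opad = 39 50 4d a8 8e.
m1: inner = H(53 3a 27 c2 e4 62 fd f5) = 04 ae; tag = H(39 50 4d a8 8e 04 ae) = 02be
m2: inner = H(53 3a 27 c2 e4 72 6d 31) = 03 6a; tag = H(39 50 4d a8 8e 03 6a) = 0279
m3: inner = H(53 3a 27 c2 e4 84 2a eb) = 03 f3; tag = H(39 50 4d a8 8e 03 f3) = 0302 ← matches

3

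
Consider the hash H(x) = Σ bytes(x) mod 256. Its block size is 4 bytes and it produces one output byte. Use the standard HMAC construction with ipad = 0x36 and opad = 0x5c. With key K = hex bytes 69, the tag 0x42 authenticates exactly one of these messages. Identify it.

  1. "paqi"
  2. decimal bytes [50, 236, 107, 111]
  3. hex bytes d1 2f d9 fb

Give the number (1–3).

2

Key hex bytes 69 is 1 byte ≤ B = 4; zero-pad to 4 bytes: K' = 69 00 00 00.
K' ⊕ ipad = 5f 36 36 36; K' ⊕ opad = 35 5c 5c 5c.
m1: inner = H(5f 36 36 36 70 61 71 69) = ac; tag = H(35 5c 5c 5c ac) = f5
m2: inner = H(5f 36 36 36 32 ec 6b 6f) = f9; tag = H(35 5c 5c 5c f9) = 42 ← matches
m3: inner = H(5f 36 36 36 d1 2f d9 fb) = d5; tag = H(35 5c 5c 5c d5) = 1e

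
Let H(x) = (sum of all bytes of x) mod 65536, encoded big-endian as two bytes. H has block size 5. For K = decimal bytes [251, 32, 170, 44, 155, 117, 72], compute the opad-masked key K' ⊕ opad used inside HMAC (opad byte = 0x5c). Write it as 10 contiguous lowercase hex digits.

Key decimal bytes [251, 32, 170, 44, 155, 117, 72] = fb 20 aa 2c 9b 75 48 is 7 bytes > B = 5, so hash it first: H(key) = 03 49, then zero-pad to 5 bytes: K' = 03 49 00 00 00.
XOR each byte with 0x5c: 03⊕5c=5f, 49⊕5c=15, 00⊕5c=5c, 00⊕5c=5c, 00⊕5c=5c.

5f155c5c5c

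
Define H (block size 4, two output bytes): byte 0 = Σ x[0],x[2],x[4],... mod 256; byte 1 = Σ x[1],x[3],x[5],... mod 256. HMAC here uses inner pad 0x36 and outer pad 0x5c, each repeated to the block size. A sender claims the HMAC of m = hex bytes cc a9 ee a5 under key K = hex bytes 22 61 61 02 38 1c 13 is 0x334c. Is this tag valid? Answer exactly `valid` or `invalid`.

invalid

Key hex bytes 22 61 61 02 38 1c 13 is 7 bytes > B = 4, so hash it first: H(key) = ce 7f, then zero-pad to 4 bytes: K' = ce 7f 00 00.
K' ⊕ ipad = f8 49 36 36; K' ⊕ opad = 92 23 5c 5c.
Inner hash: even-index sum = 744 mod 256 = 232; odd-index sum = 461 mod 256 = 205 → e8 cd.
Outer hash (recomputed tag): even-index sum = 470 mod 256 = 214; odd-index sum = 332 mod 256 = 76 → d6 4c.
Recomputed tag = d64c; claimed = 334c → mismatch.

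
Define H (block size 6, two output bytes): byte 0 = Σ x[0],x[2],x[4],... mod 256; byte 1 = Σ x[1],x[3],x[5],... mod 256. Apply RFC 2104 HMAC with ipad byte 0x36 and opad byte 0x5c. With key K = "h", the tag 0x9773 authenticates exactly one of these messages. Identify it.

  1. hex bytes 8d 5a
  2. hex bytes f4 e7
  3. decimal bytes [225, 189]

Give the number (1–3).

3

Key "h" = 68 is 1 byte ≤ B = 6; zero-pad to 6 bytes: K' = 68 00 00 00 00 00.
K' ⊕ ipad = 5e 36 36 36 36 36; K' ⊕ opad = 34 5c 5c 5c 5c 5c.
m1: inner = H(5e 36 36 36 36 36 8d 5a) = 57 fc; tag = H(34 5c 5c 5c 5c 5c 57 fc) = 4310
m2: inner = H(5e 36 36 36 36 36 f4 e7) = be 89; tag = H(34 5c 5c 5c 5c 5c be 89) = aa9d
m3: inner = H(5e 36 36 36 36 36 e1 bd) = ab 5f; tag = H(34 5c 5c 5c 5c 5c ab 5f) = 9773 ← matches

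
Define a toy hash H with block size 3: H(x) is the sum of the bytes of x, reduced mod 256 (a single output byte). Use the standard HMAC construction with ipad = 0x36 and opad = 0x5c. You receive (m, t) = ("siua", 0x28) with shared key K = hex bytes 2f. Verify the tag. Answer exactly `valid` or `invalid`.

Key hex bytes 2f is 1 byte ≤ B = 3; zero-pad to 3 bytes: K' = 2f 00 00.
K' ⊕ ipad = 19 36 36; K' ⊕ opad = 73 5c 5c.
Inner hash: sum = 25+54+54+115+105+117+97 = 567; mod 256 = 55 → 37.
Outer hash (recomputed tag): sum = 115+92+92+55 = 354; mod 256 = 98 → 62.
Recomputed tag = 62; claimed = 28 → mismatch.

invalid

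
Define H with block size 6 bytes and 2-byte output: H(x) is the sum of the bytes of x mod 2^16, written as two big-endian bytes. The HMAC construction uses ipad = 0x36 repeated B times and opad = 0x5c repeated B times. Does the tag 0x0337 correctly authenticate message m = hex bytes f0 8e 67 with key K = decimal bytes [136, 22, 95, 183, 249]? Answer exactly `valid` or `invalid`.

invalid

Key decimal bytes [136, 22, 95, 183, 249] = 88 16 5f b7 f9 is 5 bytes ≤ B = 6; zero-pad to 6 bytes: K' = 88 16 5f b7 f9 00.
K' ⊕ ipad = be 20 69 81 cf 36; K' ⊕ opad = d4 4a 03 eb a5 5c.
Inner hash: sum = 190+32+105+129+207+54+240+142+103 = 1202 → 04 b2.
Outer hash (recomputed tag): sum = 212+74+3+235+165+92+4+178 = 963 → 03 c3.
Recomputed tag = 03c3; claimed = 0337 → mismatch.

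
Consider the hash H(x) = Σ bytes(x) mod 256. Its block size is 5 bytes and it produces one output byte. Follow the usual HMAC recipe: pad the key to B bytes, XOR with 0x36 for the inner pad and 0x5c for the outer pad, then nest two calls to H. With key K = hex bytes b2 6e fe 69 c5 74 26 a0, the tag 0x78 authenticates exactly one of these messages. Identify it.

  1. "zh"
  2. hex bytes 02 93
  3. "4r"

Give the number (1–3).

3

Key hex bytes b2 6e fe 69 c5 74 26 a0 is 8 bytes > B = 5, so hash it first: H(key) = 86, then zero-pad to 5 bytes: K' = 86 00 00 00 00.
K' ⊕ ipad = b0 36 36 36 36; K' ⊕ opad = da 5c 5c 5c 5c.
m1: inner = H(b0 36 36 36 36 7a 68) = 6a; tag = H(da 5c 5c 5c 5c 6a) = b4
m2: inner = H(b0 36 36 36 36 02 93) = 1d; tag = H(da 5c 5c 5c 5c 1d) = 67
m3: inner = H(b0 36 36 36 36 34 72) = 2e; tag = H(da 5c 5c 5c 5c 2e) = 78 ← matches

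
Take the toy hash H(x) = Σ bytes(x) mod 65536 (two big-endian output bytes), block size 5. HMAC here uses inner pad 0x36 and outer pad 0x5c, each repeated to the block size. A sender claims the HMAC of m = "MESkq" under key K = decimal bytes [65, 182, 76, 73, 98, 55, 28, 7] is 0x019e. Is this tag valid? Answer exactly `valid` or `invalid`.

valid

Key decimal bytes [65, 182, 76, 73, 98, 55, 28, 7] = 41 b6 4c 49 62 37 1c 07 is 8 bytes > B = 5, so hash it first: H(key) = 02 48, then zero-pad to 5 bytes: K' = 02 48 00 00 00.
K' ⊕ ipad = 34 7e 36 36 36; K' ⊕ opad = 5e 14 5c 5c 5c.
Inner hash: sum = 52+126+54+54+54+77+69+83+107+113 = 789 → 03 15.
Outer hash (recomputed tag): sum = 94+20+92+92+92+3+21 = 414 → 01 9e.
Recomputed tag = 019e; claimed = 019e → match.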